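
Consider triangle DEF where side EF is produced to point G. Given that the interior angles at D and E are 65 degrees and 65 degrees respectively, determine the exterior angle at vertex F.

The interior angle at F is 180 - 65 - 65 = 50 degrees.
The exterior angle and interior angle at F are supplementary:
Exterior angle = 180 - 50 = 130 degrees.

130 degrees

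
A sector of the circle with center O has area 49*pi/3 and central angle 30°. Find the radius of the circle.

r² = 360 × 49*pi/3 / (π × 30) = 196, so r = 14.

14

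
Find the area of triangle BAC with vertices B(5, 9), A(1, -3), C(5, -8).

Using the Shoelace formula for a triangle:
Area = (1/2)|x0(y1 - y2) + x1(y2 - y0) + x2(y0 - y1)|
Area = (1/2)|5(-3 - -8) + 1(-8 - 9) + 5(9 - -3)|
Area = (1/2)|25 + -17 + 60|
Area = (1/2)|68|
Area = (1/2)(68)
Area = 34

34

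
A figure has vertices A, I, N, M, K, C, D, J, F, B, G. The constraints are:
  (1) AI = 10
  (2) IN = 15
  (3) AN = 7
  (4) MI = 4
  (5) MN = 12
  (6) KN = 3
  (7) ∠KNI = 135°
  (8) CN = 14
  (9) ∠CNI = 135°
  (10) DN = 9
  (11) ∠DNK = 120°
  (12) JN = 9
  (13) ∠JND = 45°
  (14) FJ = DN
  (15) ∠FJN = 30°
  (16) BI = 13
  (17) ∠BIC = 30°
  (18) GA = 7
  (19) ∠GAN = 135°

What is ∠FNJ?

From the given relations: FJ = DN = 9.
Step 1: By the law of cosines on triangle NJF: NF² = 9² + 9² − 2·9·9·cos(30°) = 21.7, so NF ≈ 4.66.
Step 2: By the inverse law of cosines on triangle FNJ: cos(∠FNJ) = (4.66² + 9² − 9²) / (2·4.66·9) = 21.7/83.86 = 0.2588, so ∠FNJ = 75°.

Therefore, the measure of angle ∠FNJ = 75°.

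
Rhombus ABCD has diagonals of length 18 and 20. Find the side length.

In a rhombus, the diagonals bisect each other perpendicularly, creating four congruent right triangles.
Each triangle has legs 9 (half of 18) and 10 (half of 20).
The hypotenuse of each right triangle is a side of the rhombus:
side = sqrt(9^2 + 10^2) = sqrt(181)

sqrt(181)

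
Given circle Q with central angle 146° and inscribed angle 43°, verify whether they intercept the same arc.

By the inscribed angle theorem, the inscribed angle for a central angle of 146° should be 146° / 2 = 73°.
The given inscribed angle is 43°, which does not equal 73°.
Therefore, no, they do not correspond to the same arc.

No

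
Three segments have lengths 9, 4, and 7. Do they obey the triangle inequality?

Check all three triangle inequalities:
9 + 4 = 13 > 7 ✓
9 + 7 = 16 > 4 ✓
4 + 7 = 11 > 9 ✓
All conditions hold, so these sides form a valid triangle.

Yes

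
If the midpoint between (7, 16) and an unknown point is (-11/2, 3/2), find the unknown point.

Using the midpoint formula: M = ((x1 + x2)/2, (y1 + y2)/2)
We know M = (-11/2, 3/2) and L = (7, 16)
For x: -11/2 = (7 + x2)/2, so x2 = 2*-11/2 - 7 = -18
For y: 3/2 = (16 + y2)/2, so y2 = 2*3/2 - 16 = -13
K = (-18, -13)

(-18, -13)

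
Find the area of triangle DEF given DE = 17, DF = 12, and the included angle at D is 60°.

When two sides and the included angle are known, the area formula is (1/2)ab sin(C).
The height from one side to the opposite vertex is 12 sin(60°) = 6*sqrt(3).
Area = (1/2) * 17 * 6*sqrt(3) = 51*sqrt(3).

51*sqrt(3)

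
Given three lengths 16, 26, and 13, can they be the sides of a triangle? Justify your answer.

Check all three triangle inequalities:
16 + 26 = 42 > 13 ✓
16 + 13 = 29 > 26 ✓
26 + 13 = 39 > 16 ✓
All conditions hold, so these sides form a valid triangle.

Yes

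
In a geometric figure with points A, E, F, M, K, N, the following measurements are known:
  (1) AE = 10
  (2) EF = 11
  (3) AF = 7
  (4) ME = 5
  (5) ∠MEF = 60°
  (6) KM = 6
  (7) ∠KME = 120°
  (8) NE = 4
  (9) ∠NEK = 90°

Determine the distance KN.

Step 1: By the law of cosines on triangle EMK: EK² = 5² + 6² − 2·5·6·cos(120°) = 91, so EK = √91.
Step 2: By the law of cosines on triangle KEN: KN² = √91² + 4² − 2·√91·4·cos(90°) = 107, so KN = √107.

Therefore, the length of KN = √107.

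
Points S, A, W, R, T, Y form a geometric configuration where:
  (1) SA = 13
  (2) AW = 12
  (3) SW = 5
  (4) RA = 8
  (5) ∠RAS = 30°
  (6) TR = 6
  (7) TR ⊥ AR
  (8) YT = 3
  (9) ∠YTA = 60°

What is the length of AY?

Step 1: By the law of cosines on triangle ART: AT² = 8² + 6² − 2·8·6·cos(90°) = 100, so AT = 10.
Step 2: By the law of cosines on triangle ATY: AY² = 10² + 3² − 2·10·3·cos(60°) = 79, so AY = √79.

Therefore, the length of AY = √79.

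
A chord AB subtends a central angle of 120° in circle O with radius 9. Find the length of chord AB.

Chord = 2(9) sin(60°) = 9*sqrt(3)

9*sqrt(3)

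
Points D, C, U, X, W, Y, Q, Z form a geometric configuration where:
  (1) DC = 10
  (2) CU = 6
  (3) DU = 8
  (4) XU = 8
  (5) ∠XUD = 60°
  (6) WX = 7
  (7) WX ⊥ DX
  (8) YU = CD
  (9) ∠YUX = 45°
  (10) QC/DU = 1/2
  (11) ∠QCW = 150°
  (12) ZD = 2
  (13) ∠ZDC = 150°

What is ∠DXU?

Step 1: By the law of cosines on triangle XUD: XD² = 8² + 8² − 2·8·8·cos(60°) = 64, so XD = 8.
Step 2: By the inverse law of cosines on triangle DXU: cos(∠DXU) = (8² + 8² − 8²) / (2·8·8) = 64/128 = 0.5, so ∠DXU = 60°.

Therefore, the measure of angle ∠DXU = 60°.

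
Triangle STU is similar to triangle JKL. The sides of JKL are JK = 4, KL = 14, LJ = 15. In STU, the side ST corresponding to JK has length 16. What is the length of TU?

Since the triangles are similar, the ratio of corresponding sides is constant.
Scale factor k = ST / JK = 16 / 4 = 4
TU = k * KL = 4 * 14 = 56

56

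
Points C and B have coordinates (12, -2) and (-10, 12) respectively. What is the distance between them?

The horizontal distance is |-10 - 12| = 22 and the vertical distance is |12 - -2| = 14.
By the Pythagorean theorem, d = sqrt(22^2 + 14^2) = sqrt(680) = 2*sqrt(170).

2*sqrt(170)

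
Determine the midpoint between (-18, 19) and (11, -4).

The midpoint is the average of the coordinates:
x: (-18 + 11)/2 = -7/2
y: (19 + -4)/2 = 15/2
Midpoint = (-7/2, 15/2)

(-7/2, 15/2)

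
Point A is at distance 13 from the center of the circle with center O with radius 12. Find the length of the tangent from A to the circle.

Let T be the point of tangency. Then OT ⊥ AT (radius ⊥ tangent).
In right triangle OTA: OA² = OT² + AT²
13² = 12² + AT²
AT² = 25, AT = 5

5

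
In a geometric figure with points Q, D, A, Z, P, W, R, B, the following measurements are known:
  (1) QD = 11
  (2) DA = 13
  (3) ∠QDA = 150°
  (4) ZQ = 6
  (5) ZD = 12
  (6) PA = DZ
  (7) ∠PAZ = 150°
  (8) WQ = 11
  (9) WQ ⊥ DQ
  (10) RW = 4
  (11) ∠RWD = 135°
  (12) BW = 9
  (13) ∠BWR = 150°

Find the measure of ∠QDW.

Step 1: By the law of cosines on triangle DQW: DW² = 11² + 11² − 2·11·11·cos(90°) = 242, so DW = 11·√2.
Step 2: By the inverse law of cosines on triangle QDW: cos(∠QDW) = (11² + (11·√2)² − 11²) / (2·11·11·√2) = 242/342.24 = 0.7071, so ∠QDW = 45°.

Therefore, the measure of angle ∠QDW = 45°.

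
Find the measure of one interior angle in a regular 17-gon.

Each interior angle of a regular n-gon is (n - 2) * 180 / n.
For n = 17: (17 - 2) * 180 / 17 = 2700/17 = 2700/17 degrees.

2700/17 degrees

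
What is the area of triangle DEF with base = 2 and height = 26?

Area = (1/2) * base * height
Area = (1/2) * 2 * 26
Area = 26

26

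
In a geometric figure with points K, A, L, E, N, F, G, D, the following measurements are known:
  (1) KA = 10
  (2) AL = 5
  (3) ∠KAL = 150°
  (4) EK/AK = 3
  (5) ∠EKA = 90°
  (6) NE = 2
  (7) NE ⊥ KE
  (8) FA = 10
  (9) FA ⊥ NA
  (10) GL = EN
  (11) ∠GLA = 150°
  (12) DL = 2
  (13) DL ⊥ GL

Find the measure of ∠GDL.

From the given relations: GL = EN = 2.
Step 1: By the law of cosines on triangle DLG: DG² = 2² + 2² − 2·2·2·cos(90°) = 8, so DG = 2·√2.
Step 2: By the inverse law of cosines on triangle GDL: cos(∠GDL) = ((2·√2)² + 2² − 2²) / (2·2·√2·2) = 8/11.31 = 0.7071, so ∠GDL = 45°.

Therefore, the measure of angle ∠GDL = 45°.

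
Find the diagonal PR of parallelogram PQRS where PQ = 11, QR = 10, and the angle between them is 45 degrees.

The diagonal of a parallelogram can be found by treating two adjacent sides and the diagonal as a triangle.
Applying the law of cosines with sides 11, 10 and included angle 45°:
d^2 = 121 + 100 - 220*cos(45°) = 221 - 110*sqrt(2)
d = sqrt(221 - 110*sqrt(2))

sqrt(221 - 110*sqrt(2))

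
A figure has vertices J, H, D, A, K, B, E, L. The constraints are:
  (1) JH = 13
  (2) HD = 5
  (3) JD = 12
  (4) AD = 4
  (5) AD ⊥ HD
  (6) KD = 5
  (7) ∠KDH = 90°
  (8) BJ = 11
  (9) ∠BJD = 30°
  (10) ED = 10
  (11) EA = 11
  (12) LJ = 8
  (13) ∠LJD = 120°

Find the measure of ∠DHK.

Step 1: By the law of cosines on triangle HDK: HK² = 5² + 5² − 2·5·5·cos(90°) = 50, so HK = 5·√2.
Step 2: By the inverse law of cosines on triangle DHK: cos(∠DHK) = (5² + (5·√2)² − 5²) / (2·5·5·√2) = 50/70.71 = 0.7071, so ∠DHK = 45°.

Therefore, the measure of angle ∠DHK = 45°.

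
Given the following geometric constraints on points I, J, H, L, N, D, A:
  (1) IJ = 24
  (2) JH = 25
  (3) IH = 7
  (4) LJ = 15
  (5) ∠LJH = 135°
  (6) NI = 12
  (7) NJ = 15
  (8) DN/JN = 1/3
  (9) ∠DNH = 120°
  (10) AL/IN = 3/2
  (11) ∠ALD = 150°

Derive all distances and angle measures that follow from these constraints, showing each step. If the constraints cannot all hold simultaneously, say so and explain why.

The constraints are consistent.

From the given relations:
  DN = 1/3·JN = 1/3·15 = 5
  AL = 3/2·IN = 3/2·12 = 18

Step 1: From HJ = 25, JL = 15, and ∠HJL = 135°, by the law of cosines:
  HL² = HJ² + JL² - 2·HJ·JL·cos(135°) = 625 + 225 + 530.3 = 1380
  HL ≈ 37.15

Step 2: From IH = 7, IJ = 24, HJ = 25, by the inverse law of cosines:
  cos(∠HIJ) = (IH² + IJ² - HJ²) / (2·IH·IJ)
  ∠HIJ = 90°

Step 3: From IJ = 24, IN = 12, JN = 15, by the inverse law of cosines:
  cos(∠JIN) = (IJ² + IN² - JN²) / (2·IJ·IN)
  ∠JIN = 30.75°

Step 4: From JH = 25, JI = 24, HI = 7, by the inverse law of cosines:
  cos(∠HJI) = (JH² + JI² - HI²) / (2·JH·JI)
  ∠HJI = 16.26°

Step 5: From JI = 24, JN = 15, IN = 12, by the inverse law of cosines:
  cos(∠IJN) = (JI² + JN² - IN²) / (2·JI·JN)
  ∠IJN = 24.15°

Step 6: From HI = 7, HJ = 25, IJ = 24, by the inverse law of cosines:
  cos(∠IHJ) = (HI² + HJ² - IJ²) / (2·HI·HJ)
  ∠IHJ = 73.74°

Step 7: From NI = 12, NJ = 15, IJ = 24, by the inverse law of cosines:
  cos(∠INJ) = (NI² + NJ² - IJ²) / (2·NI·NJ)
  ∠INJ = 125.1°

Step 8: From HJ = 25, HL = 37.15, JL = 15, by the inverse law of cosines:
  cos(∠JHL) = (HJ² + HL² - JL²) / (2·HJ·HL)
  ∠JHL = 16.59°

Step 9: From LH = 37.15, LJ = 15, HJ = 25, by the inverse law of cosines:
  cos(∠HLJ) = (LH² + LJ² - HJ²) / (2·LH·LJ)
  ∠HLJ = 28.41°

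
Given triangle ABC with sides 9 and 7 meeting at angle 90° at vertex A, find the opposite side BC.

Since angle A = 90°, this is a right triangle and the law of cosines reduces to the Pythagorean theorem.
BC^2 = 9^2 + 7^2 = 130
BC = sqrt(130)

sqrt(130)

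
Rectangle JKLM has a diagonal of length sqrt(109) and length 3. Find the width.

b = sqrt(d^2 - a^2) = sqrt(109 - 9) = sqrt(100) = 10

10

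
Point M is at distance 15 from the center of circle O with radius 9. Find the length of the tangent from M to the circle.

tangent = √(d² - r²) = √(15² - 9²) = √(225 - 81) = √144 = 12

12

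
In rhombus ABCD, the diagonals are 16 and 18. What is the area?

The diagonals of a rhombus divide it into four right triangles.
Each triangle has legs 16/ 2 = 8 and 18/2 = 9, so each has area (1/2)*8*9 = 36.
Four such triangles give total area = (d1 * d2) / 2 = 144.

144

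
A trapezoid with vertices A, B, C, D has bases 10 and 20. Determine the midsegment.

The midsegment of a trapezoid = (base1 + base2) / 2
midsegment = (10 + 20) / 2
midsegment = 30 / 2
midsegment = 15

15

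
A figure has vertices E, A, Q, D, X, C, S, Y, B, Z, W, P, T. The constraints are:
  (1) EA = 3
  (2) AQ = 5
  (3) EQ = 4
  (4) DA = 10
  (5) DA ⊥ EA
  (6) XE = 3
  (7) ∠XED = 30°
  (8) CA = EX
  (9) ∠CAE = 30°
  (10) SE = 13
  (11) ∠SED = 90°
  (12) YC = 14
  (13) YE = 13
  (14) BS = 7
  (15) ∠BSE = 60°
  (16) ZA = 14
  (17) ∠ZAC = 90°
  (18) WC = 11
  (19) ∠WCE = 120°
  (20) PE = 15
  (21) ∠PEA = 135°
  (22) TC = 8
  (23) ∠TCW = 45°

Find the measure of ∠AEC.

From the given relations: CA = EX = 3.
Step 1: By the law of cosines on triangle EAC: EC² = 3² + 3² − 2·3·3·cos(30°) = 2.41, so EC ≈ 1.55.
Step 2: By the inverse law of cosines on triangle AEC: cos(∠AEC) = (3² + 1.55² − 3²) / (2·3·1.55) = 2.41/9.32 = 0.2588, so ∠AEC = 75°.

Therefore, the measure of angle ∠AEC = 75°.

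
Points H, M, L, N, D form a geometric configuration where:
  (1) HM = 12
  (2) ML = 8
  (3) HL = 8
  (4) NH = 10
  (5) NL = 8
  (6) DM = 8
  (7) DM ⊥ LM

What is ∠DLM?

Step 1: By the law of cosines on triangle LMD: LD² = 8² + 8² − 2·8·8·cos(90°) = 128, so LD = 8·√2.
Step 2: By the inverse law of cosines on triangle DLM: cos(∠DLM) = ((8·√2)² + 8² − 8²) / (2·8·√2·8) = 128/181.02 = 0.7071, so ∠DLM = 45°.

Therefore, the measure of angle ∠DLM = 45°.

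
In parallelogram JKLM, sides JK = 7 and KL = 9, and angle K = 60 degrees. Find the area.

Area = 7 * 9 * sin(60°) = 63 * sqrt(3)/2 = 63*sqrt(3)/2

63*sqrt(3)/2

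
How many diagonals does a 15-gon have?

The number of diagonals in an n-gon is n(n - 3)/2.
For n = 15: 15(15 - 3)/2 = 15 × 12 / 2 = 90.

90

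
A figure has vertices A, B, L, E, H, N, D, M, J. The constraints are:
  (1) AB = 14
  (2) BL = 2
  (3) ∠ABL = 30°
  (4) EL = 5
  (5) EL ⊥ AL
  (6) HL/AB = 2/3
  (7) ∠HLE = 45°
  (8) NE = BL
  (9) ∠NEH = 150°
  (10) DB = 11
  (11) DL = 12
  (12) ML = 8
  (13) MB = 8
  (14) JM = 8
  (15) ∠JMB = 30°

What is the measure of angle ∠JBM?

Step 1: By the law of cosines on triangle BMJ: BJ² = 8² + 8² − 2·8·8·cos(30°) = 17.15, so BJ ≈ 4.14.
Step 2: By the inverse law of cosines on triangle JBM: cos(∠JBM) = (4.14² + 8² − 8²) / (2·4.14·8) = 17.15/66.26 = 0.2588, so ∠JBM = 75°.

Therefore, the measure of angle ∠JBM = 75°.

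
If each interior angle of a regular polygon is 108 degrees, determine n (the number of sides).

Exterior angle = 180 - 108 = 72. n = 360 / 72 = 5.

5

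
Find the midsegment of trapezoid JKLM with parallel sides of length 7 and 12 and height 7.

The midsegment of a trapezoid = (base1 + base2) / 2
midsegment = (7 + 12) / 2
midsegment = 19 / 2
midsegment = 19/2

19/2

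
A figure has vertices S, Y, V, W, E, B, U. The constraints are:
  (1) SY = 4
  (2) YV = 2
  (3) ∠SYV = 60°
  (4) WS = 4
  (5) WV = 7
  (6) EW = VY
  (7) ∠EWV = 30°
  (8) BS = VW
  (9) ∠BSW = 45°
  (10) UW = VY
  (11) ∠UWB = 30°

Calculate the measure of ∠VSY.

Step 1: By the law of cosines on triangle SYV: SV² = 4² + 2² − 2·4·2·cos(60°) = 12, so SV = 2·√3.
Step 2: By the inverse law of cosines on triangle VSY: cos(∠VSY) = ((2·√3)² + 4² − 2²) / (2·2·√3·4) = 24/27.71 = 0.866, so ∠VSY = 30°.

Therefore, the measure of angle ∠VSY = 30°.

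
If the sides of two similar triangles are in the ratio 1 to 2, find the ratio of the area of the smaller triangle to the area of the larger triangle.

The ratio of areas of similar triangles equals the square of the side ratio.
Side ratio = 1:2
Area ratio = (1/2)^2 = 1/4 = 1:4

1:4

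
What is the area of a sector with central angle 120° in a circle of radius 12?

Sector area = πr² × θ/360
= π × 12² × 1/3
= π × 144 × 1/3
= 48*pi

48*pi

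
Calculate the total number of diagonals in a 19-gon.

The number of diagonals in an n-gon is n(n - 3)/2.
For n = 19: 19(19 - 3)/2 = 19 × 16 / 2 = 152.

152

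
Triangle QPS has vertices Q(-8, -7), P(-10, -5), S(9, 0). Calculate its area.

Using the Shoelace formula for a triangle:
Area = (1/2)|x0(y1 - y2) + x1(y2 - y0) + x2(y0 - y1)|
Area = (1/2)|-8(-5 - 0) + -10(0 - -7) + 9(-7 - -5)|
Area = (1/2)|40 + -70 + -18|
Area = (1/2)|-48|
Area = (1/2)(48)
Area = 24

24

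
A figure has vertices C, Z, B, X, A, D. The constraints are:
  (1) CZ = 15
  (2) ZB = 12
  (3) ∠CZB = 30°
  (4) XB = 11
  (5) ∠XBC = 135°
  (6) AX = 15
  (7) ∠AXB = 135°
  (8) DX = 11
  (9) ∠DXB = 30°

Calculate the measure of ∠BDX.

Step 1: By the law of cosines on triangle DXB: DB² = 11² + 11² − 2·11·11·cos(30°) = 32.42, so DB ≈ 5.69.
Step 2: By the inverse law of cosines on triangle BDX: cos(∠BDX) = (5.69² + 11² − 11²) / (2·5.69·11) = 32.42/125.27 = 0.2588, so ∠BDX = 75°.

Therefore, the measure of angle ∠BDX = 75°.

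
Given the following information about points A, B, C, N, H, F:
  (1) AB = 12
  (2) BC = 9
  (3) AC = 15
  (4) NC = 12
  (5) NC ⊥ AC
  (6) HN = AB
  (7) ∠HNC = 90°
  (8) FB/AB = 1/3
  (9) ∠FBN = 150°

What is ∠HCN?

From the given relations: HN = AB = 12.
Step 1: By the law of cosines on triangle CNH: CH² = 12² + 12² − 2·12·12·cos(90°) = 288, so CH = 12·√2.
Step 2: By the inverse law of cosines on triangle HCN: cos(∠HCN) = ((12·√2)² + 12² − 12²) / (2·12·√2·12) = 288/407.29 = 0.7071, so ∠HCN = 45°.

Therefore, the measure of angle ∠HCN = 45°.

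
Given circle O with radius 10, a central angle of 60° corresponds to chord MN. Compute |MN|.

Chord = 2(10) sin(30°) = 10

10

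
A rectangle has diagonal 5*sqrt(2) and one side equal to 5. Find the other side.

Using the Pythagorean theorem: d^2 = a^2 + b^2
b^2 = d^2 - a^2
b^2 = 50 - 25
b^2 = 25
b = sqrt(25) = 5

5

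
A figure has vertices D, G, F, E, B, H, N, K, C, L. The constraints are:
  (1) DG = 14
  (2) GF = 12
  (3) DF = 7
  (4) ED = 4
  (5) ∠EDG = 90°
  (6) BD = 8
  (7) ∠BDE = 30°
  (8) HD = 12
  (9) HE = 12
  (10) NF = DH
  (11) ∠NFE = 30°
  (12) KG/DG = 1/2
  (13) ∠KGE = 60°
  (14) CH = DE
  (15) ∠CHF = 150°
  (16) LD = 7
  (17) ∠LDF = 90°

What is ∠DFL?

Step 1: By the law of cosines on triangle FDL: FL² = 7² + 7² − 2·7·7·cos(90°) = 98, so FL = 7·√2.
Step 2: By the inverse law of cosines on triangle DFL: cos(∠DFL) = (7² + (7·√2)² − 7²) / (2·7·7·√2) = 98/138.59 = 0.7071, so ∠DFL = 45°.

Therefore, the measure of angle ∠DFL = 45°.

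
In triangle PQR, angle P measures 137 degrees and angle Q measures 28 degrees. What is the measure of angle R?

By the triangle angle sum property, the three interior angles of any triangle add up to 180°.
We know angle P = 137° and angle Q = 28°, so their sum is 165°.
Therefore angle R = 180° - 165° = 15°.

15 degrees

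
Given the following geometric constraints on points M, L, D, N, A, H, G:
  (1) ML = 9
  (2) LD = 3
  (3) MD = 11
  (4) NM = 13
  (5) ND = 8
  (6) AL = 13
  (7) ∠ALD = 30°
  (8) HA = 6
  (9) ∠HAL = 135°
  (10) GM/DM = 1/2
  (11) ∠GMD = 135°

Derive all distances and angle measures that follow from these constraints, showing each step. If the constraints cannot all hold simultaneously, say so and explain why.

The constraints are consistent.

From the given relations:
  GM = 1/2·DM = 1/2·11 ≈ 5.5

Step 1: From LA = 13, AH = 6, and ∠LAH = 135°, by the law of cosines:
  LH² = LA² + AH² - 2·LA·AH·cos(135°) = 169 + 36 + 110.3 = 315.3
  LH ≈ 17.76

Step 2: From DL = 3, LA = 13, and ∠DLA = 30°, by the law of cosines:
  DA² = DL² + LA² - 2·DL·LA·cos(30°) = 9 + 169 - 67.55 = 110.5
  DA ≈ 10.51

Step 3: From DM = 11, MG = 5.5, and ∠DMG = 135°, by the law of cosines:
  DG² = DM² + MG² - 2·DM·MG·cos(135°) = 121 + 30.25 + 85.56 = 236.8
  DG ≈ 15.39

Step 4: From MD = 11, ML = 9, DL = 3, by the inverse law of cosines:
  cos(∠DML) = (MD² + ML² - DL²) / (2·MD·ML)
  ∠DML = 12.9°

Step 5: From MD = 11, MN = 13, DN = 8, by the inverse law of cosines:
  cos(∠DMN) = (MD² + MN² - DN²) / (2·MD·MN)
  ∠DMN = 37.79°

Step 6: From LD = 3, LM = 9, DM = 11, by the inverse law of cosines:
  cos(∠DLM) = (LD² + LM² - DM²) / (2·LD·LM)
  ∠DLM = 125.03°

Step 7: From DL = 3, DM = 11, LM = 9, by the inverse law of cosines:
  cos(∠LDM) = (DL² + DM² - LM²) / (2·DL·DM)
  ∠LDM = 42.06°

Step 8: From DM = 11, DN = 8, MN = 13, by the inverse law of cosines:
  cos(∠MDN) = (DM² + DN² - MN²) / (2·DM·DN)
  ∠MDN = 84.78°

Step 9: From ND = 8, NM = 13, DM = 11, by the inverse law of cosines:
  cos(∠DNM) = (ND² + NM² - DM²) / (2·ND·NM)
  ∠DNM = 57.42°

Step 10: From LA = 13, LH = 17.76, AH = 6, by the inverse law of cosines:
  cos(∠ALH) = (LA² + LH² - AH²) / (2·LA·LH)
  ∠ALH = 13.82°

Step 11: From DA = 10.51, DL = 3, AL = 13, by the inverse law of cosines:
  cos(∠ADL) = (DA² + DL² - AL²) / (2·DA·DL)
  ∠ADL = 141.79°

Step 12: From DG = 15.39, DM = 11, GM = 5.5, by the inverse law of cosines:
  cos(∠GDM) = (DG² + DM² - GM²) / (2·DG·DM)
  ∠GDM = 14.64°

Step 13: From AD = 10.51, AL = 13, DL = 3, by the inverse law of cosines:
  cos(∠DAL) = (AD² + AL² - DL²) / (2·AD·AL)
  ∠DAL = 8.21°

Step 14: From HA = 6, HL = 17.76, AL = 13, by the inverse law of cosines:
  cos(∠AHL) = (HA² + HL² - AL²) / (2·HA·HL)
  ∠AHL = 31.18°

Step 15: From GD = 15.39, GM = 5.5, DM = 11, by the inverse law of cosines:
  cos(∠DGM) = (GD² + GM² - DM²) / (2·GD·GM)
  ∠DGM = 30.36°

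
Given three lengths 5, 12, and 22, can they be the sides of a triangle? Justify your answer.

No.
The triangle inequality is violated: 5 + 12 = 17 ≤ 22.
These lengths cannot form a triangle.

No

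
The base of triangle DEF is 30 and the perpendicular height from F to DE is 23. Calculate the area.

Area = (1/2) * base * height
Area = (1/2) * 30 * 23
Area = 345

345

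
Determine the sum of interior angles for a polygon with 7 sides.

The sum of interior angles of an n-sided polygon is (n - 2) * 180.
For n = 7: (7 - 2) * 180 = 5 * 180 = 900 degrees.

900 degrees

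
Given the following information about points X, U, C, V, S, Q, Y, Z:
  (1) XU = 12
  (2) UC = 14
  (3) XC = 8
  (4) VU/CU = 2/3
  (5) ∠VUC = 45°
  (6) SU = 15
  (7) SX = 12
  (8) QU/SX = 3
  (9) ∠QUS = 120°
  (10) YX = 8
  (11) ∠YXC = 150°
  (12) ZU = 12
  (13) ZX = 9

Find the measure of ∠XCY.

Step 1: By the law of cosines on triangle CXY: CY² = 8² + 8² − 2·8·8·cos(150°) = 238.85, so CY ≈ 15.45.
Step 2: By the inverse law of cosines on triangle XCY: cos(∠XCY) = (8² + 15.45² − 8²) / (2·8·15.45) = 238.85/247.28 = 0.9659, so ∠XCY = 15°.

Therefore, the measure of angle ∠XCY = 15°.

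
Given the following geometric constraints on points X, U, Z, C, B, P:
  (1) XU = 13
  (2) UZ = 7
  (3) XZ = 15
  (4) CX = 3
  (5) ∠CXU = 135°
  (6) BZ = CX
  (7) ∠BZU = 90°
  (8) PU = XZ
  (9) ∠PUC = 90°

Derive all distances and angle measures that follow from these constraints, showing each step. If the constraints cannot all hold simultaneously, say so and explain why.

The constraints are consistent.

From the given relations:
  BZ = CX = 3
  PU = XZ = 15

Step 1: From UX = 13, XC = 3, and ∠UXC = 135°, by the law of cosines:
  UC² = UX² + XC² - 2·UX·XC·cos(135°) = 169 + 9 + 55.15 = 233.2
  UC ≈ 15.27

Step 2: From UZ = 7, ZB = 3, and ∠UZB = 90°, by the law of cosines:
  UB² = UZ² + ZB² - 2·UZ·ZB·cos(90°) = 49 + 9 - 0 = 58
  UB = √58

Step 3: From XU = 13, XZ = 15, UZ = 7, by the inverse law of cosines:
  cos(∠UXZ) = (XU² + XZ² - UZ²) / (2·XU·XZ)
  ∠UXZ = 27.8°

Step 4: From UX = 13, UZ = 7, XZ = 15, by the inverse law of cosines:
  cos(∠XUZ) = (UX² + UZ² - XZ²) / (2·UX·UZ)
  ∠XUZ = 92.2°

Step 5: From ZU = 7, ZX = 15, UX = 13, by the inverse law of cosines:
  cos(∠UZX) = (ZU² + ZX² - UX²) / (2·ZU·ZX)
  ∠UZX = 60°

Step 6: From CU = 15.27, UP = 15, and ∠CUP = 90°, by the law of cosines:
  CP² = CU² + UP² - 2·CU·UP·cos(90°) = 233.2 + 225 - 0 = 458.2
  CP ≈ 21.4

Step 7: From UB = √58, UZ = 7, BZ = 3, by the inverse law of cosines:
  cos(∠BUZ) = (UB² + UZ² - BZ²) / (2·UB·UZ)
  ∠BUZ = 23.2°

Step 8: From UC = 15.27, UX = 13, CX = 3, by the inverse law of cosines:
  cos(∠CUX) = (UC² + UX² - CX²) / (2·UC·UX)
  ∠CUX = 7.99°

Step 9: From CU = 15.27, CX = 3, UX = 13, by the inverse law of cosines:
  cos(∠UCX) = (CU² + CX² - UX²) / (2·CU·CX)
  ∠UCX = 37.01°

Step 10: From BU = √58, BZ = 3, UZ = 7, by the inverse law of cosines:
  cos(∠UBZ) = (BU² + BZ² - UZ²) / (2·BU·BZ)
  ∠UBZ = 66.8°

Step 11: From CP = 21.4, CU = 15.27, PU = 15, by the inverse law of cosines:
  cos(∠PCU) = (CP² + CU² - PU²) / (2·CP·CU)
  ∠PCU = 44.49°

Step 12: From PC = 21.4, PU = 15, CU = 15.27, by the inverse law of cosines:
  cos(∠CPU) = (PC² + PU² - CU²) / (2·PC·PU)
  ∠CPU = 45.51°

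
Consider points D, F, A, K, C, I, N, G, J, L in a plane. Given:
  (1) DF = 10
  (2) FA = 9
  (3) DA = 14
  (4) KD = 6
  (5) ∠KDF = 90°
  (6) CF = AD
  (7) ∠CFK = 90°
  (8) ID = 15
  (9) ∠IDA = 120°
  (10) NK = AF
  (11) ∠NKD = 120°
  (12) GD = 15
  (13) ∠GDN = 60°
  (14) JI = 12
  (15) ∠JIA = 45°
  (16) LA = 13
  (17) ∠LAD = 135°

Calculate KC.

From the given relations: CF = AD = 14.
Step 1: By the law of cosines on triangle FDK: FK² = 10² + 6² − 2·10·6·cos(90°) = 136, so FK = 2·√34.
Step 2: By the law of cosines on triangle KFC: KC² = (2·√34)² + 14² − 2·2·√34·14·cos(90°) = 332, so KC = 2·√83.

Therefore, the length of KC = 2·√83.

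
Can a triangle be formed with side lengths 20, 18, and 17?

For three segments to close into a triangle, no single side can be as long as the other two combined.
The longest side is 20, and 17 + 18 = 35 > 20.
A triangle can be formed.

Yes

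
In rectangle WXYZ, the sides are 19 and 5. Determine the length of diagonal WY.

Using the Pythagorean theorem:
d² = 19² + 5² = 361 + 25 = 386
d = sqrt(386)

sqrt(386)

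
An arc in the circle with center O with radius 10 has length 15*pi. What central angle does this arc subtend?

θ = 360 × 15*pi / (2π × 10) = 270° (rearranging arc length formula).

270°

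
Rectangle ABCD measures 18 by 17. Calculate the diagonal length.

Using the Pythagorean theorem:
d² = 18² + 17² = 324 + 289 = 613
d = sqrt(613)

sqrt(613)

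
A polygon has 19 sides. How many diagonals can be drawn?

The number of diagonals in an n-gon is n(n - 3)/2.
For n = 19: 19(19 - 3)/2 = 19 × 16 / 2 = 152.

152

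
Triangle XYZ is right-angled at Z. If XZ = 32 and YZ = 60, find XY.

In a right triangle, the square of the hypotenuse equals the sum of the squares of the two legs.
The legs are 32 and 60, so the hypotenuse = sqrt(1024 + 3600) = sqrt(4624) = 68.

68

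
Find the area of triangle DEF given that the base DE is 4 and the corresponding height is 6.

Area = (1/2) * base * height
Area = (1/2) * 4 * 6
Area = 12

12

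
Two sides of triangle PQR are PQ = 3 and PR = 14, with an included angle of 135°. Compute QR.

When two sides and the included angle are known, the law of cosines gives the third side.
c^2 = a^2 + b^2 - 2ab cos(C) generalizes the Pythagorean theorem to non-right triangles.
Here: QR^2 = 9 + 196 - 84*(-sqrt(2)/2) = 42*sqrt(2) + 205
QR = sqrt(42*sqrt(2) + 205)

sqrt(42*sqrt(2) + 205)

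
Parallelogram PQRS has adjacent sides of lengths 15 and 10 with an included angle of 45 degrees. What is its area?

Area = a * b * sin(theta)
Area = 15 * 10 * sin(45 degrees)
Area = 150 * sqrt(2)/2
Area = 75*sqrt(2)

75*sqrt(2)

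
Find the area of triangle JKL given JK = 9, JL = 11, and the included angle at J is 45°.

Area = (1/2) * JK * JL * sin(J)
Area = (1/2) * 9 * 11 * sin(45°)
Area = (1/2) * 9 * 11 * sqrt(2)/2
Area = 99*sqrt(2)/4

99*sqrt(2)/4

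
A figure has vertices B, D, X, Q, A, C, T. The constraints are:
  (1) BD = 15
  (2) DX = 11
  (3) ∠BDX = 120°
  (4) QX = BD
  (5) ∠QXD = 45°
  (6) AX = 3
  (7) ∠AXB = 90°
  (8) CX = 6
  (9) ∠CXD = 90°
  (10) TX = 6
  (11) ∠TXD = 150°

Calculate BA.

Step 1: By the law of cosines on triangle BDX: BX² = 15² + 11² − 2·15·11·cos(120°) = 511, so BX ≈ 22.61.
Step 2: By the law of cosines on triangle BXA: BA² = 22.61² + 3² − 2·22.61·3·cos(90°) = 520, so BA = 2·√130.

Therefore, the length of BA = 2·√130.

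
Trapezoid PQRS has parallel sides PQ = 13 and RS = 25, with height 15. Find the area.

A trapezoid's area equals the midsegment times the height.
The midsegment is (13 + 25) / 2 = 19.
Area = 19 * 15 = 285.

285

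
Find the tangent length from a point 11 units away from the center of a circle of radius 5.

tangent = √(d² - r²) = √(11² - 5²) = √(121 - 25) = √96 = 4*sqrt(6)

4*sqrt(6)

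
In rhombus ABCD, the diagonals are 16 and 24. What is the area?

Area of a rhombus = (d1 * d2) / 2
Area = (16 * 24) / 2
Area = 384 / 2
Area = 192

192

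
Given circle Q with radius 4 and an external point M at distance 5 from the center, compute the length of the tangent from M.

Let T be the point of tangency. Then QT ⊥ MT (radius ⊥ tangent).
In right triangle QTM: QM² = QT² + MT²
5² = 4² + MT²
MT² = 9, MT = 3

3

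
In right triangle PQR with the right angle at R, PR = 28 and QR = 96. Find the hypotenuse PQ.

PQ = sqrt(28^2 + 96^2) = sqrt(10000) = 100

100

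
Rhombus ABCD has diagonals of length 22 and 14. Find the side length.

In a rhombus, the diagonals bisect each other perpendicularly, creating four congruent right triangles.
Each triangle has legs 11 (half of 22) and 7 (half of 14).
The hypotenuse of each right triangle is a side of the rhombus:
side = sqrt(11^2 + 7^2) = sqrt(170)

sqrt(170)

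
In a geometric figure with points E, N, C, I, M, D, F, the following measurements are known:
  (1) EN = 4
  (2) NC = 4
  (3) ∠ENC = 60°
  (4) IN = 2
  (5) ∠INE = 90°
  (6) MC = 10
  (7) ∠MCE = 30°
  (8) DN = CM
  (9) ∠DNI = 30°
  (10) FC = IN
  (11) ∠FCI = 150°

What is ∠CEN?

Step 1: By the law of cosines on triangle ENC: EC² = 4² + 4² − 2·4·4·cos(60°) = 16, so EC = 4.
Step 2: By the inverse law of cosines on triangle CEN: cos(∠CEN) = (4² + 4² − 4²) / (2·4·4) = 16/32 = 0.5, so ∠CEN = 60°.

Therefore, the measure of angle ∠CEN = 60°.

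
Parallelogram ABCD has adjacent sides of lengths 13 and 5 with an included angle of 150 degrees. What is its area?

The area of a parallelogram equals the product of two adjacent sides times the sine of the included angle.
This is because the height equals 5 * sin(150°) = 5/2.
Area = 13 * 5/2 = 65/2

65/2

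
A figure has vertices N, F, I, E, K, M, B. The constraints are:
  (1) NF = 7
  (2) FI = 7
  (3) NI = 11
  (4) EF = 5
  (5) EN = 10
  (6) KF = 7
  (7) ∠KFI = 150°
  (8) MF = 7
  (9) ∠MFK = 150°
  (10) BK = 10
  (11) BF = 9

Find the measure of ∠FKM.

Step 1: By the law of cosines on triangle KFM: KM² = 7² + 7² − 2·7·7·cos(150°) = 182.87, so KM ≈ 13.52.
Step 2: By the inverse law of cosines on triangle FKM: cos(∠FKM) = (7² + 13.52² − 7²) / (2·7·13.52) = 182.87/189.32 = 0.9659, so ∠FKM = 15°.

Therefore, the measure of angle ∠FKM = 15°.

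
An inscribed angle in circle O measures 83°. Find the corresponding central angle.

Central angle = 2 × 83° = 166° (inscribed angle theorem).

166°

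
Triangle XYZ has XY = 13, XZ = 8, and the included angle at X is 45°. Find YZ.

By the law of cosines: YZ^2 = XY^2 + XZ^2 - 2*XY*XZ*cos(X)
YZ^2 = 13^2 + 8^2 - 2*13*8*cos(45°)
YZ^2 = 169 + 64 - 208*(sqrt(2)/2)
YZ^2 = 233 - 104*sqrt(2)
YZ = sqrt(233 - 104*sqrt(2))

sqrt(233 - 104*sqrt(2))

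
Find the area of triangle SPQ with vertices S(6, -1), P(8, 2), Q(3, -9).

Shoelace: Area = (1/2)|6(2--9) + 8(-9--1) + 3(-1-2)| = (1/2)(7) = 7/2

7/2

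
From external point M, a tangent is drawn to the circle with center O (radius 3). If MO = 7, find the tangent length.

Let T be the point of tangency. Then OT ⊥ MT (radius ⊥ tangent).
In right triangle OTM: OM² = OT² + MT²
7² = 3² + MT²
MT² = 40, MT = 2*sqrt(10)

2*sqrt(10)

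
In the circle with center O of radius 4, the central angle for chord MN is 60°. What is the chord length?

Chord = 2(4) sin(30°) = 4

4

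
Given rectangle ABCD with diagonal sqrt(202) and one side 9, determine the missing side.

The diagonal of a rectangle forms a right triangle with the two sides.
Rearranging the Pythagorean theorem: missing side = sqrt(d^2 - known^2).
= sqrt(202 - 81) = sqrt(121) = 11.

11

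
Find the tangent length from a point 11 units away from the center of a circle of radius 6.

tangent = √(d² - r²) = √(11² - 6²) = √(121 - 36) = √85 = sqrt(85)

sqrt(85)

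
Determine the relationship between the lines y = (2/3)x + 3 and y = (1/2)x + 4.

Slope of line 1: m1 = 2/3
Slope of line 2: m2 = 1/2
For parallel lines we need equal slopes: 2/3 != 1/2.
For perpendicular lines we need m1*m2 = -1: (2/3)(1/2) = 1/3 != -1.
Since neither condition holds, the lines are neither parallel nor perpendicular.

Neither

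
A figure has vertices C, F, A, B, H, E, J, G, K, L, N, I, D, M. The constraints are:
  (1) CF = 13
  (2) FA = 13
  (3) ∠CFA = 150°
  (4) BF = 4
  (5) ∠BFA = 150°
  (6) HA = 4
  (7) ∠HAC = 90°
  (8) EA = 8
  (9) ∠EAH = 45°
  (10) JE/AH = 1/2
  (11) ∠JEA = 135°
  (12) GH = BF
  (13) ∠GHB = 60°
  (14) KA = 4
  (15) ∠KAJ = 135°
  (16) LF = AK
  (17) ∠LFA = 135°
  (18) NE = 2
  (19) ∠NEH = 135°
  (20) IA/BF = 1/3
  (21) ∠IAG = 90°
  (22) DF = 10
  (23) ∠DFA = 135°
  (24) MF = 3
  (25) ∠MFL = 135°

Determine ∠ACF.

Step 1: By the law of cosines on triangle CFA: CA² = 13² + 13² − 2·13·13·cos(150°) = 630.72, so CA ≈ 25.11.
Step 2: By the inverse law of cosines on triangle ACF: cos(∠ACF) = (25.11² + 13² − 13²) / (2·25.11·13) = 630.72/652.97 = 0.9659, so ∠ACF = 15°.

Therefore, the measure of angle ∠ACF = 15°.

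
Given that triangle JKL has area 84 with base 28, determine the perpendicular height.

Area = (1/2) * base * height
height = 2 * Area / base
height = 2 * 84 / 28
height = 168 / 28
height = 6

6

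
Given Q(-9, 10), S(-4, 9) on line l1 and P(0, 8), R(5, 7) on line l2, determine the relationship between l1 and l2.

Slope of line 1: m1 = (9 - 10)/(-4 - -9) = -1/5 = -1/5
Slope of line 2: m2 = (7 - 8)/(5 - 0) = -1/5 = -1/5
Since m1 = m2 = -1/5, the lines are parallel.

Parallel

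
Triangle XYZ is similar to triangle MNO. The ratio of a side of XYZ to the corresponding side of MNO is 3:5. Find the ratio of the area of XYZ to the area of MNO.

Area scales with the square of linear dimensions. If every length is multiplied by 3/5, then the area is multiplied by (3/5)^2 = 9/25.
The area ratio is 9:25.

9:25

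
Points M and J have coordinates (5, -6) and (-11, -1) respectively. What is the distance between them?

The horizontal distance is |-11 - 5| = 16 and the vertical distance is |-1 - -6| = 5.
By the Pythagorean theorem, d = sqrt(16^2 + 5^2) = sqrt(281).

sqrt(281)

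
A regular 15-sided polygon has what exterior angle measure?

Each exterior angle of a regular n-gon is 360 / n.
For n = 15: 360 / 15 = 24 degrees.

24 degrees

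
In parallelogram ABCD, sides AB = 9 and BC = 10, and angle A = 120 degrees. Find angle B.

Opposite sides of a parallelogram are parallel, so consecutive angles form co-interior angles on a transversal.
Co-interior angles sum to 180°, giving angle B = 180 - 120 = 60 degrees.

60 degrees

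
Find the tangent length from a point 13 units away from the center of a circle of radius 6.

The tangent, radius, and line from the external point to the center form a right triangle.
The right angle is where the tangent meets the radius.
By the Pythagorean theorem: tangent² + 6² = 13²
tangent² = 169 - 36 = 133
tangent = sqrt(133)

sqrt(133)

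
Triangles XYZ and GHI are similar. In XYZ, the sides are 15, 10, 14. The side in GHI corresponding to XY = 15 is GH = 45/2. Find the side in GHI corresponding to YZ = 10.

Since the triangles are similar, the ratio of corresponding sides is constant.
Scale factor k = GH / XY = 45/2 / 15 = 3/2
HI = k * YZ = 3/2 * 10 = 15

15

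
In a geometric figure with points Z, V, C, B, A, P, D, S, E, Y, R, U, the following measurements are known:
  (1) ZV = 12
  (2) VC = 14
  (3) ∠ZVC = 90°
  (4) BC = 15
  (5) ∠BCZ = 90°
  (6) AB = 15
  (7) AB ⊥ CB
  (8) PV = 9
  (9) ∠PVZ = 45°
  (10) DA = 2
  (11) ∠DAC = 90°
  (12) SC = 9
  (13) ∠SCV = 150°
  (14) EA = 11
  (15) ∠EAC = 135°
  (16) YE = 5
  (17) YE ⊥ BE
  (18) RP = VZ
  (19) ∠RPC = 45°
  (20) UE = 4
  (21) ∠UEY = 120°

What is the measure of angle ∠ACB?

Step 1: By the law of cosines on triangle CBA: CA² = 15² + 15² − 2·15·15·cos(90°) = 450, so CA = 15·√2.
Step 2: By the inverse law of cosines on triangle ACB: cos(∠ACB) = ((15·√2)² + 15² − 15²) / (2·15·√2·15) = 450/636.4 = 0.7071, so ∠ACB = 45°.

Therefore, the measure of angle ∠ACB = 45°.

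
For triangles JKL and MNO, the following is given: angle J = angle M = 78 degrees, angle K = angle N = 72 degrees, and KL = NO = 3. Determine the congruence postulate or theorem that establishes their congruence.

The given information provides:
angle J = angle M = 78 degrees, angle K = angle N = 72 degrees, and KL = NO = 3
This matches the AAS congruence theorem.
Two pairs of corresponding angles and a non-included side are equal (Angle-Angle-Side).

AAS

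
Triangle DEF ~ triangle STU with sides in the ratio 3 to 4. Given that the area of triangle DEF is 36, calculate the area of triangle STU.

For similar figures, the area ratio equals the square of the side ratio.
Side ratio (DEF to STU) = 3:4, so area ratio = 3^2:4^2 = 9:16.
If the area of DEF is 36, then the area of STU = 36 * (16/9) = 64.

64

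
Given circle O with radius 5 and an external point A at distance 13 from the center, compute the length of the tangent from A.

The tangent, radius, and line from the external point to the center form a right triangle.
The right angle is where the tangent meets the radius.
By the Pythagorean theorem: tangent² + 5² = 13²
tangent² = 169 - 25 = 144
tangent = 12

12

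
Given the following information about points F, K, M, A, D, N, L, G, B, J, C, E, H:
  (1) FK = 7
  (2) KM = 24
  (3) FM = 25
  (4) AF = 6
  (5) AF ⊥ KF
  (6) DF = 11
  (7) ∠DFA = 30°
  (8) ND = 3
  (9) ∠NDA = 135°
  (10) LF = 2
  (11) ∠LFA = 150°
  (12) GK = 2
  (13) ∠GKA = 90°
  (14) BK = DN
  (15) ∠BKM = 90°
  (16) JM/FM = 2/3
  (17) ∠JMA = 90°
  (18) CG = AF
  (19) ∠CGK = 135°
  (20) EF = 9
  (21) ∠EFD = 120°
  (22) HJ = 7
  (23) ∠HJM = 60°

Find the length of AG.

Step 1: By the law of cosines on triangle AFK: AK² = 6² + 7² − 2·6·7·cos(90°) = 85, so AK = √85.
Step 2: By the law of cosines on triangle AKG: AG² = √85² + 2² − 2·√85·2·cos(90°) = 89, so AG = √89.

Therefore, the length of AG = √89.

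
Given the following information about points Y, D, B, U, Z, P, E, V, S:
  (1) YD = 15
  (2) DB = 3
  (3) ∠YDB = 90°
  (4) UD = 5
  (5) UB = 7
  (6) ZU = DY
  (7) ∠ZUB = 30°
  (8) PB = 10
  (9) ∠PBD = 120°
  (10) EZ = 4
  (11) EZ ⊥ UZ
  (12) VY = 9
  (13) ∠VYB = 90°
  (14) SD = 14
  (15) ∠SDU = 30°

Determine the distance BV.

Step 1: By the law of cosines on triangle BDY: BY² = 3² + 15² − 2·3·15·cos(90°) = 234, so BY = 3·√26.
Step 2: By the law of cosines on triangle BYV: BV² = (3·√26)² + 9² − 2·3·√26·9·cos(90°) = 315, so BV = 3·√35.

Therefore, the length of BV = 3·√35.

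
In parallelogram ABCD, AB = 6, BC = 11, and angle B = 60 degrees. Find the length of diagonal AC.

Law of cosines: d^2 = 6^2 + 11^2 - 2(6)(11)cos(60°) = 91, so d = sqrt(91).

sqrt(91)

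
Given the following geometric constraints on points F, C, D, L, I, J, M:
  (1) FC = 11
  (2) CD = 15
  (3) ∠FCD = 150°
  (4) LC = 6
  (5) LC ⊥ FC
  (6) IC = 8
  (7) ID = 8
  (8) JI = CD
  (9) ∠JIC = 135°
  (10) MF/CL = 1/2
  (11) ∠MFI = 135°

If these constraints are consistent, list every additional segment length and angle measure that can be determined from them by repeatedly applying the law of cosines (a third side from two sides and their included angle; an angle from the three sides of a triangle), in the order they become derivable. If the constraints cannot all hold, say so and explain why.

The constraints are consistent. Derivable facts, in order:
After 1 step:
- CJ ≈ 21.42
- FD ≈ 25.14
- FL = √157
- ∠CDI = 20.36°
- ∠CID = 139.27°
- ∠DCI = 20.36°
After 2 steps:
- ∠CDF = 12.64°
- ∠CFD = 17.36°
- ∠CFL = 28.61°
- ∠CJI = 15.31°
- ∠CLF = 61.39°
- ∠ICJ = 29.69°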